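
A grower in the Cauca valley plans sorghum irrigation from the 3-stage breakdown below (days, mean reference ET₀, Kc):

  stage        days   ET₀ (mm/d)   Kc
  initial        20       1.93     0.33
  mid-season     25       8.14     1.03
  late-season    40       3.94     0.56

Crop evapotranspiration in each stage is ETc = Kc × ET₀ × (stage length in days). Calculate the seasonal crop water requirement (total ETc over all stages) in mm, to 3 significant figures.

initial: 0.33 × 1.93 × 20 = 12.74 mm
mid-season: 1.03 × 8.14 × 25 = 209.61 mm
late-season: 0.56 × 3.94 × 40 = 88.26 mm
Seasonal total = 310.61 mm

311 mm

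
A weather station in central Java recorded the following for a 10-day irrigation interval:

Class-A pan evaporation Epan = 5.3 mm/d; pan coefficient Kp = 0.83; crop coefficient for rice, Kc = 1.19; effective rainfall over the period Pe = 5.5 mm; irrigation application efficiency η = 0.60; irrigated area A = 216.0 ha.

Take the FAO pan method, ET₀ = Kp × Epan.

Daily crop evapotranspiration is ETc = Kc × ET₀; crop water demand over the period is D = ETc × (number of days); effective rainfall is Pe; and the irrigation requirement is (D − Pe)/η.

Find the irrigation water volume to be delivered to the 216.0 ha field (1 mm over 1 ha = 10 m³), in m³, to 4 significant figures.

ET₀ = 0.83 × 5.3 = 4.3990 mm/d
ETc = Kc × ET₀ = 1.19 × 4.3990 = 5.2348 mm/d
Crop demand D = ETc × 10 d = 5.2348 × 10 = 52.348 mm
D − Pe = 52.348 − 5.5 = 46.848 mm
Gross irrigation = 46.848 / 0.60 = 78.080 mm
Volume = 78.080 mm × 216.0 ha × 10 = 168652.8 m³

168700 m³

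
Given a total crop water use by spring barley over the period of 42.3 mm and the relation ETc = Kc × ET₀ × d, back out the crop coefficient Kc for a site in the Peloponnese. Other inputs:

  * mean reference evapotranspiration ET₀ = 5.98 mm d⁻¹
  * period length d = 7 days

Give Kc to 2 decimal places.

ETc = Kc × ET₀ × d  ⇒  Kc = ETc / (ET₀ × d)
Kc = 42.3 / (5.98 × 7) = 42.3 / 41.86 = 1.0105

1.01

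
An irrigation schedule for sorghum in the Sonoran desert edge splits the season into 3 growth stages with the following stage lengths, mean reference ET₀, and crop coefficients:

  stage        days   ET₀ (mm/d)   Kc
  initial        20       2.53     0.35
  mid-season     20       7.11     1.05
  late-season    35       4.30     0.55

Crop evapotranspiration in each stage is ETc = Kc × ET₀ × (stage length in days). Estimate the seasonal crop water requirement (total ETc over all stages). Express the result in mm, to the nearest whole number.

250 mm

initial: 0.35 × 2.53 × 20 = 17.71 mm
mid-season: 1.05 × 7.11 × 20 = 149.31 mm
late-season: 0.55 × 4.30 × 35 = 82.78 mm
Seasonal total = 249.80 mm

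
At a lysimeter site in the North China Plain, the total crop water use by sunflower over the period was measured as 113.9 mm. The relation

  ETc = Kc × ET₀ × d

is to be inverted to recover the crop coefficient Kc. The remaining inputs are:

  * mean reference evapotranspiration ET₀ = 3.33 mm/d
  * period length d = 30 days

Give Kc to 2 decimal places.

1.14

ETc = Kc × ET₀ × d  ⇒  Kc = ETc / (ET₀ × d)
Kc = 113.9 / (3.33 × 30) = 113.9 / 99.90 = 1.1401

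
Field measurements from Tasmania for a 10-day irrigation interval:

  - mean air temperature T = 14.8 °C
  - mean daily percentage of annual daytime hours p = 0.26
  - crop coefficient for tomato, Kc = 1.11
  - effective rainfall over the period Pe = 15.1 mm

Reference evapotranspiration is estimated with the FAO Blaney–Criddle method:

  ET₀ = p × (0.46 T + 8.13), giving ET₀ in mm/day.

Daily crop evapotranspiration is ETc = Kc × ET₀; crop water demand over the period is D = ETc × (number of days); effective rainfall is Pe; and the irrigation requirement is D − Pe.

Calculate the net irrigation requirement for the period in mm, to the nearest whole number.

28 mm

ET₀ = 0.26 × (0.46 × 14.8 + 8.13) = 0.26 × 14.938 = 3.8839 mm/d
ETc = Kc × ET₀ = 1.11 × 3.8839 = 4.3111 mm/d
Crop demand D = ETc × 10 d = 4.3111 × 10 = 43.111 mm
D − Pe = 43.111 − 15.1 = 28.011 mm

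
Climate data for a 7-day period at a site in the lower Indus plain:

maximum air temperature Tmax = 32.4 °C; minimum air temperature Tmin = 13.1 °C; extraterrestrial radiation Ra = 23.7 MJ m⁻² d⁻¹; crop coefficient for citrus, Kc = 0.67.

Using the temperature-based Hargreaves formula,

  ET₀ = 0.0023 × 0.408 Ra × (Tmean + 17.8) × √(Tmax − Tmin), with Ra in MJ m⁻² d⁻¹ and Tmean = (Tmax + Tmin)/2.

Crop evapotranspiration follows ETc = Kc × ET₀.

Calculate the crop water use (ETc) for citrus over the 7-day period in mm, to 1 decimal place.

Tmean = (32.4 + 13.1)/2 = 22.75 °C
0.408 Ra = 0.408 × 23.7 = 9.6696 mm/d equivalent
ET₀ = 0.0023 × 9.6696 × (22.75 + 17.8) × √19.3 = 0.0023 × 9.6696 × 40.55 × 4.3932 = 3.9619 mm/d
ETc = Kc × ET₀ = 0.67 × 3.9619 = 2.6545 mm/d
Over 7 days: 2.6545 × 7 = 18.582 mm

18.6 mm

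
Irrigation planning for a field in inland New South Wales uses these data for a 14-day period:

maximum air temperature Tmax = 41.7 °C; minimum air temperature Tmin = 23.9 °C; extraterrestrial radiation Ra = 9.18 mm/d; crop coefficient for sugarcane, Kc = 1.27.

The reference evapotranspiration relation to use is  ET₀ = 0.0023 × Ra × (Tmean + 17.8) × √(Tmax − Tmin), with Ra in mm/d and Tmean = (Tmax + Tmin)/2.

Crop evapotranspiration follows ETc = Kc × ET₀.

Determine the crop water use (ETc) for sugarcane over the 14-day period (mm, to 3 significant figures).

80.1 mm

Tmean = (41.7 + 23.9)/2 = 32.80 °C
ET₀ = 0.0023 × 9.18 × (32.80 + 17.8) × √17.8 = 0.0023 × 9.18 × 50.60 × 4.2190 = 4.5074 mm/d
ETc = Kc × ET₀ = 1.27 × 4.5074 = 5.7244 mm/d
Over 14 days: 5.7244 × 14 = 80.142 mm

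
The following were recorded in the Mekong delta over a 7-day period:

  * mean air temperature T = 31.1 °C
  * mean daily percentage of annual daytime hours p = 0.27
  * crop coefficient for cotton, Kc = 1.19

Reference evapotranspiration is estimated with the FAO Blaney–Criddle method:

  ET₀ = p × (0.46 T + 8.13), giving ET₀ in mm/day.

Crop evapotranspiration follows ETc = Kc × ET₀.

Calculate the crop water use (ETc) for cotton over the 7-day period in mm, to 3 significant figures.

50.5 mm

ET₀ = 0.27 × (0.46 × 31.1 + 8.13) = 0.27 × 22.436 = 6.0577 mm/d
ETc = Kc × ET₀ = 1.19 × 6.0577 = 7.2087 mm/d
Over 7 days: 7.2087 × 7 = 50.461 mm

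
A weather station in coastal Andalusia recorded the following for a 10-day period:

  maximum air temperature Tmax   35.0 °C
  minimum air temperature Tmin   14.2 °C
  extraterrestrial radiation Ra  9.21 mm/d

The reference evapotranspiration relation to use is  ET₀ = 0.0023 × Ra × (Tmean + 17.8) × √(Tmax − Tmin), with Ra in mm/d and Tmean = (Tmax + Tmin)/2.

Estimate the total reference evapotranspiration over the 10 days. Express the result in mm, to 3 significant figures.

Tmean = (35.0 + 14.2)/2 = 24.60 °C
ET₀ = 0.0023 × 9.21 × (24.60 + 17.8) × √20.8 = 0.0023 × 9.21 × 42.40 × 4.5607 = 4.0962 mm/d
Over 10 days: 4.0962 × 10 = 40.962 mm

41.0 mm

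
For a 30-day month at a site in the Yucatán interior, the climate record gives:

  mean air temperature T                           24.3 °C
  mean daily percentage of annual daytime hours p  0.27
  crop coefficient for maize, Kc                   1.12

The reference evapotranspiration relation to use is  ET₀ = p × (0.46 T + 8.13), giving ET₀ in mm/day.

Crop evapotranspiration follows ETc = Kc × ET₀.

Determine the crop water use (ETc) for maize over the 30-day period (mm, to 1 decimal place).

ET₀ = 0.27 × (0.46 × 24.3 + 8.13) = 0.27 × 19.308 = 5.2132 mm/d
ETc = Kc × ET₀ = 1.12 × 5.2132 = 5.8388 mm/d
Over 30 days: 5.8388 × 30 = 175.164 mm

175.2 mm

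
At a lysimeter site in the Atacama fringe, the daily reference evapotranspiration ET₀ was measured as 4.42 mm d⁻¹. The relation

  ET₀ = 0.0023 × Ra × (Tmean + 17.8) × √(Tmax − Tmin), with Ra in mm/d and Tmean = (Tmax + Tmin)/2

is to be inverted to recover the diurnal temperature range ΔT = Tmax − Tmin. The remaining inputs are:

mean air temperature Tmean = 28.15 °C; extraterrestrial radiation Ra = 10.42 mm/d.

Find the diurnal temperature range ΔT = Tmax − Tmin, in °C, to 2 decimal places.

√ΔT = ET₀ / [0.0023 × Ra × (Tmean+17.8)] = 4.42 / (0.0023 × 10.42 × 45.95) = 4.0137
ΔT = 4.0137² = 16.110 °C

16.11 °C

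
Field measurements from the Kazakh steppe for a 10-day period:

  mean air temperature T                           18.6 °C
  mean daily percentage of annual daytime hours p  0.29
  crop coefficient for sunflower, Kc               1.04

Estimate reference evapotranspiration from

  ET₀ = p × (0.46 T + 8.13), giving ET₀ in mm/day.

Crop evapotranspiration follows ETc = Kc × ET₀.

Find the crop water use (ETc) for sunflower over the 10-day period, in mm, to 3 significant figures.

ET₀ = 0.29 × (0.46 × 18.6 + 8.13) = 0.29 × 16.686 = 4.8389 mm/d
ETc = Kc × ET₀ = 1.04 × 4.8389 = 5.0325 mm/d
Over 10 days: 5.0325 × 10 = 50.325 mm

50.3 mm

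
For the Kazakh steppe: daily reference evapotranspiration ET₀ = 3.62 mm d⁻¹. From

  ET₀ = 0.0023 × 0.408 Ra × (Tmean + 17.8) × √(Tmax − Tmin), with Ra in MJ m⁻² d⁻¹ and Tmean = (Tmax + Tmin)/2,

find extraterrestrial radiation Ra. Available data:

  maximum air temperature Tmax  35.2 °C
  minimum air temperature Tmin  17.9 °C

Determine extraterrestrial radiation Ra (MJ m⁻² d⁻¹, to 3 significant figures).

20.9 MJ m⁻² d⁻¹

Tmean = (35.2+17.9)/2 = 26.55 °C; ΔT = 17.3
Ra = ET₀ / [0.0023 × 0.408 × (Tmean+17.8) × √ΔT]
   = 3.62 / (0.0023 × 0.408 × 44.35 × 4.1593) = 20.913 MJ m⁻² d⁻¹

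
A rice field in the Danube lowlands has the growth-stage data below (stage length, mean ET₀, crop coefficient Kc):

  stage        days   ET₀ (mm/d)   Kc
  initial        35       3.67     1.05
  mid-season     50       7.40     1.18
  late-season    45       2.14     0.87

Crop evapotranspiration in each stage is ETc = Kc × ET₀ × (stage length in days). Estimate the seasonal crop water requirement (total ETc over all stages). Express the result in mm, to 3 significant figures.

655 mm

initial: 1.05 × 3.67 × 35 = 134.87 mm
mid-season: 1.18 × 7.40 × 50 = 436.60 mm
late-season: 0.87 × 2.14 × 45 = 83.78 mm
Seasonal total = 655.25 mm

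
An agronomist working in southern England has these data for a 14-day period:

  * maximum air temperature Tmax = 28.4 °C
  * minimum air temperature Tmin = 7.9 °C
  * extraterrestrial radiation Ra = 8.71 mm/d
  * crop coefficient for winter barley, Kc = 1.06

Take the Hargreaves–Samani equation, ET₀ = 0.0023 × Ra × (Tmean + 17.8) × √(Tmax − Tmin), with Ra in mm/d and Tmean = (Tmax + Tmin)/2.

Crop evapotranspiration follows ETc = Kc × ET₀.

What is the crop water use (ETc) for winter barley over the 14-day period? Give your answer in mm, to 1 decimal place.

48.4 mm

Tmean = (28.4 + 7.9)/2 = 18.15 °C
ET₀ = 0.0023 × 8.71 × (18.15 + 17.8) × √20.5 = 0.0023 × 8.71 × 35.95 × 4.5277 = 3.2608 mm/d
ETc = Kc × ET₀ = 1.06 × 3.2608 = 3.4564 mm/d
Over 14 days: 3.4564 × 14 = 48.390 mm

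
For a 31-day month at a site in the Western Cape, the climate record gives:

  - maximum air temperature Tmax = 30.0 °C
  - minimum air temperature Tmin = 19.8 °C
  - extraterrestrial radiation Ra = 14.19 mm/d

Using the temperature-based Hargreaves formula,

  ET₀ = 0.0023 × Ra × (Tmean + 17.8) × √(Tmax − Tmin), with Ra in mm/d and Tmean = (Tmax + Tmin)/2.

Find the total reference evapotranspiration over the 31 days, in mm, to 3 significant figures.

138 mm

Tmean = (30.0 + 19.8)/2 = 24.90 °C
ET₀ = 0.0023 × 14.19 × (24.90 + 17.8) × √10.2 = 0.0023 × 14.19 × 42.70 × 3.1937 = 4.4507 mm/d
Over 31 days: 4.4507 × 31 = 137.972 mm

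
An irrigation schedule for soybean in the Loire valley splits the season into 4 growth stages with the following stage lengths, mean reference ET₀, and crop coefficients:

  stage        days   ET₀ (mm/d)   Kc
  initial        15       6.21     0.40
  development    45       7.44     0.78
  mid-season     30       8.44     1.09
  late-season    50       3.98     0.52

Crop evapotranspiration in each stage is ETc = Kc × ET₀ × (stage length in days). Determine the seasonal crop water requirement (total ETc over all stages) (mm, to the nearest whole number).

initial: 0.40 × 6.21 × 15 = 37.26 mm
development: 0.78 × 7.44 × 45 = 261.14 mm
mid-season: 1.09 × 8.44 × 30 = 275.99 mm
late-season: 0.52 × 3.98 × 50 = 103.48 mm
Seasonal total = 677.87 mm

678 mm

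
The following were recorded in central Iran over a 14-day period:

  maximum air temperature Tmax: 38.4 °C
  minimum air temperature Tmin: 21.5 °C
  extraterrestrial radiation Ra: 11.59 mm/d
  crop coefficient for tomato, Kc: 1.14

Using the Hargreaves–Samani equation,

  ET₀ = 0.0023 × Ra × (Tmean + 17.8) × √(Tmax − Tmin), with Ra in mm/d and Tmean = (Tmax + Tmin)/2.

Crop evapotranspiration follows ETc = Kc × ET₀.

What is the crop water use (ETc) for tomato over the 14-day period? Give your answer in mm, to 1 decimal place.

Tmean = (38.4 + 21.5)/2 = 29.95 °C
ET₀ = 0.0023 × 11.59 × (29.95 + 17.8) × √16.9 = 0.0023 × 11.59 × 47.75 × 4.1110 = 5.2328 mm/d
ETc = Kc × ET₀ = 1.14 × 5.2328 = 5.9654 mm/d
Over 14 days: 5.9654 × 14 = 83.516 mm

83.5 mm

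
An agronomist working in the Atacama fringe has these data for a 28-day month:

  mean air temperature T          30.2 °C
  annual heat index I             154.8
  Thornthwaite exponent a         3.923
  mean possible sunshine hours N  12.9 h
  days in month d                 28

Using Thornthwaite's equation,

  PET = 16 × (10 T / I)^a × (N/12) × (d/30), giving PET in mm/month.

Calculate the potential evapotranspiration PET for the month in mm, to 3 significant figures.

10T/I = 10 × 30.2 / 154.8 = 1.9509
(10T/I)^a = 1.9509^3.923 = 13.7592
Uncorrected PET = 16 × 13.7592 = 220.147 mm
Correction = (N/12)(d/30) = (12.9/12)(28/30) = 1.0033
PET = 220.147 × 1.0033 = 220.873 mm/month

221 mm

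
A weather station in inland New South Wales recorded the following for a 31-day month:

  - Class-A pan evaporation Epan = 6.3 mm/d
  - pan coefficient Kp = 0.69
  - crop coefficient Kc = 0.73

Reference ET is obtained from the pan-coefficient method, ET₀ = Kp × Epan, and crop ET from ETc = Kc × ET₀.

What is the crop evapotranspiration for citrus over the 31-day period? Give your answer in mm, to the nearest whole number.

ET₀ = 0.69 × 6.3 = 4.3470 mm/d
ETc = Kc × ET₀ = 0.73 × 4.3470 = 3.1733 mm/d
Over 31 days: 3.1733 × 31 = 98.372 mm

98 mm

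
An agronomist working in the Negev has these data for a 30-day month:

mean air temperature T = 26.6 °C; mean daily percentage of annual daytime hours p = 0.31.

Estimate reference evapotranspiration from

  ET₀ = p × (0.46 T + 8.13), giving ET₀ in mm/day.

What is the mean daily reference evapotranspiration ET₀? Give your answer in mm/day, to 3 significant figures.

6.31 mm/day

ET₀ = 0.31 × (0.46 × 26.6 + 8.13) = 0.31 × 20.366 = 6.3135 mm/d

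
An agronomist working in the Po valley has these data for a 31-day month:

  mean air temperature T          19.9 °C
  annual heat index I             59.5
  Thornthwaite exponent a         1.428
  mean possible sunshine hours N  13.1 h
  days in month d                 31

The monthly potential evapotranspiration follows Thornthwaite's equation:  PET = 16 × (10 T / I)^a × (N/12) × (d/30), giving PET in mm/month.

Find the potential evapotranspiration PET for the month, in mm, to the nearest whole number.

10T/I = 10 × 19.9 / 59.5 = 3.3445
(10T/I)^a = 3.3445^1.428 = 5.6072
Uncorrected PET = 16 × 5.6072 = 89.715 mm
Correction = (N/12)(d/30) = (13.1/12)(31/30) = 1.1281
PET = 89.715 × 1.1281 = 101.207 mm/month

101 mm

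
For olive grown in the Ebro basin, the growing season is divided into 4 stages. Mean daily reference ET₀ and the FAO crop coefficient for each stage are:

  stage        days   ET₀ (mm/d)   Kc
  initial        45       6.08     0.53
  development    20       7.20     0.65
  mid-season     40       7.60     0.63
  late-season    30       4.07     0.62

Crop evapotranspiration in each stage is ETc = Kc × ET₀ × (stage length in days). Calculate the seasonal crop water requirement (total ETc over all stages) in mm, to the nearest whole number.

506 mm

initial: 0.53 × 6.08 × 45 = 145.01 mm
development: 0.65 × 7.20 × 20 = 93.60 mm
mid-season: 0.63 × 7.60 × 40 = 191.52 mm
late-season: 0.62 × 4.07 × 30 = 75.70 mm
Seasonal total = 505.83 mm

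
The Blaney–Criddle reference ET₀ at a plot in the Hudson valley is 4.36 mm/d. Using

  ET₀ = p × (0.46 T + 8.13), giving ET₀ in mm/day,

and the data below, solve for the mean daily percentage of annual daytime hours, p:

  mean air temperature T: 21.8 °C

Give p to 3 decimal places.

p = ET₀ / (0.46 T + 8.13) = 4.36 / (0.46 × 21.8 + 8.13) = 4.36 / 18.158 = 0.2401

0.240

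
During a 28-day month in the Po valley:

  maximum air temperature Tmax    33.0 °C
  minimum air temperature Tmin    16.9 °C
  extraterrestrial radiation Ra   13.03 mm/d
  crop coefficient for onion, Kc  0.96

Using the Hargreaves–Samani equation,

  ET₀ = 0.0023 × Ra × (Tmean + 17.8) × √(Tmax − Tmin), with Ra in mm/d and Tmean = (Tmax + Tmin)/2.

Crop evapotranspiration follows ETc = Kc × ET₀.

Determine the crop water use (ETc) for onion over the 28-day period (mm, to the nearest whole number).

138 mm

Tmean = (33.0 + 16.9)/2 = 24.95 °C
ET₀ = 0.0023 × 13.03 × (24.95 + 17.8) × √16.1 = 0.0023 × 13.03 × 42.75 × 4.0125 = 5.1407 mm/d
ETc = Kc × ET₀ = 0.96 × 5.1407 = 4.9351 mm/d
Over 28 days: 4.9351 × 28 = 138.183 mm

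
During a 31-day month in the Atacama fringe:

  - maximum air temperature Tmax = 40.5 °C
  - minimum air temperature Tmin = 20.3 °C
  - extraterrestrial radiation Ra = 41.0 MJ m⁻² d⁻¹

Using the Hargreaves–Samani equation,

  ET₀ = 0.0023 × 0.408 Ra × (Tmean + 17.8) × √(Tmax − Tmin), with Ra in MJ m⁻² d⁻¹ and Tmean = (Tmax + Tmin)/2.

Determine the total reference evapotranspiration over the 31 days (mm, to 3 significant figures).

258 mm

Tmean = (40.5 + 20.3)/2 = 30.40 °C
0.408 Ra = 0.408 × 41.0 = 16.7280 mm/d equivalent
ET₀ = 0.0023 × 16.7280 × (30.40 + 17.8) × √20.2 = 0.0023 × 16.7280 × 48.20 × 4.4944 = 8.3347 mm/d
Over 31 days: 8.3347 × 31 = 258.376 mm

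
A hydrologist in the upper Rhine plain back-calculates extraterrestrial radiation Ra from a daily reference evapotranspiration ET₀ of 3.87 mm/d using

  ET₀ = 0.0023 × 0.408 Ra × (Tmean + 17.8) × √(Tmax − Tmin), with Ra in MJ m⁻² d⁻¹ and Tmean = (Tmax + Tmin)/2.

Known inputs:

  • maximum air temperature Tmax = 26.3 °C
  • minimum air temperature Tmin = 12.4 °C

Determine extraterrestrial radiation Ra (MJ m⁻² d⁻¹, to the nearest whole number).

Tmean = (26.3+12.4)/2 = 19.35 °C; ΔT = 13.9
Ra = ET₀ / [0.0023 × 0.408 × (Tmean+17.8) × √ΔT]
   = 3.87 / (0.0023 × 0.408 × 37.15 × 3.7283) = 29.775 MJ m⁻² d⁻¹

30 MJ m⁻² d⁻¹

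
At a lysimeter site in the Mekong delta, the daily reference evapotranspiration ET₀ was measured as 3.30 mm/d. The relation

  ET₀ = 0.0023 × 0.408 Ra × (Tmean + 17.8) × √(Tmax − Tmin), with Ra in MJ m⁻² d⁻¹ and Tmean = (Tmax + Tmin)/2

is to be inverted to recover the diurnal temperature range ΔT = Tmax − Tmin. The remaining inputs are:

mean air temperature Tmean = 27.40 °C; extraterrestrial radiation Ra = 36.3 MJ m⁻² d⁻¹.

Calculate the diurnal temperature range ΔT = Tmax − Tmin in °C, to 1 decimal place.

√ΔT = ET₀ / [0.0023 × 0.408 × Ra × (Tmean+17.8)] = 3.30 / (0.0023 × 14.8104 × 45.20) = 2.1433
ΔT = 2.1433² = 4.594 °C

4.6 °C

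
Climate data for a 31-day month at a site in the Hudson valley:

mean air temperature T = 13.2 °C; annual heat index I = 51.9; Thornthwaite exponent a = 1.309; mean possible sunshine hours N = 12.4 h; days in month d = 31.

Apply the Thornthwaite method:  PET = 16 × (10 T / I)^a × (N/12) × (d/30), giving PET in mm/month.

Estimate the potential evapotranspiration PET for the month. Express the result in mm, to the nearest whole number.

10T/I = 10 × 13.2 / 51.9 = 2.5434
(10T/I)^a = 2.5434^1.309 = 3.3938
Uncorrected PET = 16 × 3.3938 = 54.301 mm
Correction = (N/12)(d/30) = (12.4/12)(31/30) = 1.0678
PET = 54.301 × 1.0678 = 57.983 mm/month

58 mm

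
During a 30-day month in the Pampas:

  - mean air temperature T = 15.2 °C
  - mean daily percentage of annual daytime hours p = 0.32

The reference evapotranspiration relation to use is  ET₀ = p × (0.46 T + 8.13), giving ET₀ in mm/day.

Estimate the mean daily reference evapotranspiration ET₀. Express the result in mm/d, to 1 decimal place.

4.8 mm/d

ET₀ = 0.32 × (0.46 × 15.2 + 8.13) = 0.32 × 15.122 = 4.8390 mm/d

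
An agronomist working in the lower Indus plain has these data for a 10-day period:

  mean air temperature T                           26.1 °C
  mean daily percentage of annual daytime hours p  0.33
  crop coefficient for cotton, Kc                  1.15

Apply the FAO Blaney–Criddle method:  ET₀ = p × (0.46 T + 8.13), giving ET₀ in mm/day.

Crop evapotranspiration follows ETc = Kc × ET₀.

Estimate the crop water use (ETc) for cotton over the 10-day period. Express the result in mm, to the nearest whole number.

76 mm

ET₀ = 0.33 × (0.46 × 26.1 + 8.13) = 0.33 × 20.136 = 6.6449 mm/d
ETc = Kc × ET₀ = 1.15 × 6.6449 = 7.6416 mm/d
Over 10 days: 7.6416 × 10 = 76.416 mm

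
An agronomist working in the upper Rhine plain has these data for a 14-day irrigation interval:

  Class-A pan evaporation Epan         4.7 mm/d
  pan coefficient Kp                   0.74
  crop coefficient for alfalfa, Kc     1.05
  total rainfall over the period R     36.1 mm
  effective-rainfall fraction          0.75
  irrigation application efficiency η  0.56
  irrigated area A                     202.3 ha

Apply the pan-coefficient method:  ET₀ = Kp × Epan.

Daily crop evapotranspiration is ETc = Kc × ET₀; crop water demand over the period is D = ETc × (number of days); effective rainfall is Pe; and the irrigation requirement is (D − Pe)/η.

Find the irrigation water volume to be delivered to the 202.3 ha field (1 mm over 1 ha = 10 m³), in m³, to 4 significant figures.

86890 m³

ET₀ = 0.74 × 4.7 = 3.4780 mm/d
ETc = Kc × ET₀ = 1.05 × 3.4780 = 3.6519 mm/d
Crop demand D = ETc × 14 d = 3.6519 × 14 = 51.127 mm
Pe = 0.75 × 36.1 = 27.075 mm
D − Pe = 51.127 − 27.075 = 24.052 mm
Gross irrigation = 24.052 / 0.56 = 42.950 mm
Volume = 42.950 mm × 202.3 ha × 10 = 86887.9 m³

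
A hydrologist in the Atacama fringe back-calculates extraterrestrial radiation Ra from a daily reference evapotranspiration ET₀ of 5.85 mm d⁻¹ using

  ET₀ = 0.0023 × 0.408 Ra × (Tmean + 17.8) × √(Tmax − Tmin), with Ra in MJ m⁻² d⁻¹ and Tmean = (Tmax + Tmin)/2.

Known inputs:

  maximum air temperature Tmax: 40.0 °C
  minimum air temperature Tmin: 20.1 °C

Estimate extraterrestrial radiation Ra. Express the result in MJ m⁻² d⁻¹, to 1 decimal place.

Tmean = (40.0+20.1)/2 = 30.05 °C; ΔT = 19.9
Ra = ET₀ / [0.0023 × 0.408 × (Tmean+17.8) × √ΔT]
   = 5.85 / (0.0023 × 0.408 × 47.85 × 4.4609) = 29.205 MJ m⁻² d⁻¹

29.2 MJ m⁻² d⁻¹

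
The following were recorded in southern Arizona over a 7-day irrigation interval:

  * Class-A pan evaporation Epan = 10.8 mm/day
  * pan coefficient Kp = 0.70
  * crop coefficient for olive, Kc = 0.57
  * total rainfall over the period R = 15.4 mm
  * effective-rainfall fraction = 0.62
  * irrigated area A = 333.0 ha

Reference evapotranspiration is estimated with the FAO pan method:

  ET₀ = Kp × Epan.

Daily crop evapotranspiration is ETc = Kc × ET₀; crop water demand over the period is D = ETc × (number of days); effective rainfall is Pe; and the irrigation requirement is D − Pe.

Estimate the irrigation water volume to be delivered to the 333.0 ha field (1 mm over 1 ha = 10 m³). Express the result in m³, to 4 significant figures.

ET₀ = 0.70 × 10.8 = 7.5600 mm/d
ETc = Kc × ET₀ = 0.57 × 7.5600 = 4.3092 mm/d
Crop demand D = ETc × 7 d = 4.3092 × 7 = 30.164 mm
Pe = 0.62 × 15.4 = 9.548 mm
D − Pe = 30.164 − 9.548 = 20.616 mm
Volume = 20.616 mm × 333.0 ha × 10 = 68651.3 m³

68650 m³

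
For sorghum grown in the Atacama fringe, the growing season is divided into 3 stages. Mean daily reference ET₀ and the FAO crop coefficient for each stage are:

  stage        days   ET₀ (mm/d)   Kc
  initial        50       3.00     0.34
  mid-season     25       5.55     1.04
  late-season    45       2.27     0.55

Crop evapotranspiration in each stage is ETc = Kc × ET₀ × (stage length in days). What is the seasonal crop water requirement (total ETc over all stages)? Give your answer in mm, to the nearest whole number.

251 mm

initial: 0.34 × 3.00 × 50 = 51.00 mm
mid-season: 1.04 × 5.55 × 25 = 144.30 mm
late-season: 0.55 × 2.27 × 45 = 56.18 mm
Seasonal total = 251.48 mm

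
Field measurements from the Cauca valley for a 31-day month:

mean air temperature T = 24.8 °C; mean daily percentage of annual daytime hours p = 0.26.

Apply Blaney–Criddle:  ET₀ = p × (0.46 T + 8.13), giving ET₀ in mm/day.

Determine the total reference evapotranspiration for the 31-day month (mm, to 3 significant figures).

ET₀ = 0.26 × (0.46 × 24.8 + 8.13) = 0.26 × 19.538 = 5.0799 mm/d
Monthly total = 5.0799 × 31 = 157.477 mm

157 mm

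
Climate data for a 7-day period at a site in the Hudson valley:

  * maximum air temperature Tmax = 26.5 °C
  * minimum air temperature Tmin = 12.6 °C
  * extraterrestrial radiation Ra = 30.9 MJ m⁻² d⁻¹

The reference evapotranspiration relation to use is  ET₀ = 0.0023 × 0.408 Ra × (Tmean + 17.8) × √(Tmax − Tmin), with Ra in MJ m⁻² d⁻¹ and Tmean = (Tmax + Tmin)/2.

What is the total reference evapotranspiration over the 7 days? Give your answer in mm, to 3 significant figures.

28.3 mm

Tmean = (26.5 + 12.6)/2 = 19.55 °C
0.408 Ra = 0.408 × 30.9 = 12.6072 mm/d equivalent
ET₀ = 0.0023 × 12.6072 × (19.55 + 17.8) × √13.9 = 0.0023 × 12.6072 × 37.35 × 3.7283 = 4.0378 mm/d
Over 7 days: 4.0378 × 7 = 28.265 mm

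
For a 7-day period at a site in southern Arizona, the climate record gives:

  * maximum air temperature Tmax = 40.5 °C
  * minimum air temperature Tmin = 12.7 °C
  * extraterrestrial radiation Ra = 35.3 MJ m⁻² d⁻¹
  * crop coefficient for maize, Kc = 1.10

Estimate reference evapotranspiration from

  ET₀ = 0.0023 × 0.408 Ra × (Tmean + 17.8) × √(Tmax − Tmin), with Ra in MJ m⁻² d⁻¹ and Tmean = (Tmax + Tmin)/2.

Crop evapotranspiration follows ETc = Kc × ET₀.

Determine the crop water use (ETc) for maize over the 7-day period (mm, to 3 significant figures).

Tmean = (40.5 + 12.7)/2 = 26.60 °C
0.408 Ra = 0.408 × 35.3 = 14.4024 mm/d equivalent
ET₀ = 0.0023 × 14.4024 × (26.60 + 17.8) × √27.8 = 0.0023 × 14.4024 × 44.40 × 5.2726 = 7.7548 mm/d
ETc = Kc × ET₀ = 1.10 × 7.7548 = 8.5303 mm/d
Over 7 days: 8.5303 × 7 = 59.712 mm

59.7 mm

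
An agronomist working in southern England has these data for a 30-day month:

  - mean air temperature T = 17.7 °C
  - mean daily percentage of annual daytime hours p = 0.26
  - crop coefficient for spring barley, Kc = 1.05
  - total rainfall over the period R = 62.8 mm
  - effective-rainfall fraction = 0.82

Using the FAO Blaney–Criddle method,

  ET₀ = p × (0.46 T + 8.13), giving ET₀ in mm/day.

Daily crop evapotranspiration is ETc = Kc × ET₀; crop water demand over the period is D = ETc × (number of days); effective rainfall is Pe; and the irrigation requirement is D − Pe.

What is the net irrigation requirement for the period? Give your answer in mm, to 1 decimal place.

ET₀ = 0.26 × (0.46 × 17.7 + 8.13) = 0.26 × 16.272 = 4.2307 mm/d
ETc = Kc × ET₀ = 1.05 × 4.2307 = 4.4422 mm/d
Crop demand D = ETc × 30 d = 4.4422 × 30 = 133.266 mm
Pe = 0.82 × 62.8 = 51.496 mm
D − Pe = 133.266 − 51.496 = 81.770 mm

81.8 mm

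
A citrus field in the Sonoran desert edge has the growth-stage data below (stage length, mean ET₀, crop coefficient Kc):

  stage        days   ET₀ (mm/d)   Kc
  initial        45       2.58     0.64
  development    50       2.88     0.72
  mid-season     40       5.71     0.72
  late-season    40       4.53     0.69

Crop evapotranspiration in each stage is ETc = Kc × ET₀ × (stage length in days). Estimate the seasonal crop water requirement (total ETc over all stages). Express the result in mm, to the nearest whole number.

467 mm

initial: 0.64 × 2.58 × 45 = 74.30 mm
development: 0.72 × 2.88 × 50 = 103.68 mm
mid-season: 0.72 × 5.71 × 40 = 164.45 mm
late-season: 0.69 × 4.53 × 40 = 125.03 mm
Seasonal total = 467.46 mm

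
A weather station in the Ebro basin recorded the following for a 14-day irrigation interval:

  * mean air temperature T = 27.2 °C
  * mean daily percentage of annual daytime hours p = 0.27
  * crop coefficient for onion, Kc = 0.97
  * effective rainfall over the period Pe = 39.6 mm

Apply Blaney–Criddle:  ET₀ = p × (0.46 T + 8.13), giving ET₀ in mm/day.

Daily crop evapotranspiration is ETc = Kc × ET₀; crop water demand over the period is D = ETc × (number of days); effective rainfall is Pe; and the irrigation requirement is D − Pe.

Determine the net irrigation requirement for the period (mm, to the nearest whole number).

ET₀ = 0.27 × (0.46 × 27.2 + 8.13) = 0.27 × 20.642 = 5.5733 mm/d
ETc = Kc × ET₀ = 0.97 × 5.5733 = 5.4061 mm/d
Crop demand D = ETc × 14 d = 5.4061 × 14 = 75.685 mm
D − Pe = 75.685 − 39.6 = 36.085 mm

36 mm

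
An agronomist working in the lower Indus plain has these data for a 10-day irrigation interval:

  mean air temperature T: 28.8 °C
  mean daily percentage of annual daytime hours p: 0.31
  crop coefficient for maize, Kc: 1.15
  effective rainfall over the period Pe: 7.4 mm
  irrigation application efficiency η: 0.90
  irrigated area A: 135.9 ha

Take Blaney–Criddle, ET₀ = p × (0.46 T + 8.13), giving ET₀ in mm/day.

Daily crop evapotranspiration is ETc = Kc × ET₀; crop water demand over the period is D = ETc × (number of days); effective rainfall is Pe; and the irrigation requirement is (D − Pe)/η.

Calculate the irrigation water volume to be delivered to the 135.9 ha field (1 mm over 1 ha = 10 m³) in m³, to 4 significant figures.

103900 m³

ET₀ = 0.31 × (0.46 × 28.8 + 8.13) = 0.31 × 21.378 = 6.6272 mm/d
ETc = Kc × ET₀ = 1.15 × 6.6272 = 7.6213 mm/d
Crop demand D = ETc × 10 d = 7.6213 × 10 = 76.213 mm
D − Pe = 76.213 − 7.4 = 68.813 mm
Gross irrigation = 68.813 / 0.90 = 76.459 mm
Volume = 76.459 mm × 135.9 ha × 10 = 103907.8 m³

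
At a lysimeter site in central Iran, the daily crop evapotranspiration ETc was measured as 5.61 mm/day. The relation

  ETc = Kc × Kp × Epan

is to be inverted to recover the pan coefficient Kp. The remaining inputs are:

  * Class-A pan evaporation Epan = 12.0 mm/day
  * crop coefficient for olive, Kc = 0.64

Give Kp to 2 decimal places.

ETc = Kc × Kp × Epan  ⇒  Kp = ETc / (Kc × Epan)
Kp = 5.61 / (0.64 × 12.0) = 5.61 / 7.680 = 0.7305

0.73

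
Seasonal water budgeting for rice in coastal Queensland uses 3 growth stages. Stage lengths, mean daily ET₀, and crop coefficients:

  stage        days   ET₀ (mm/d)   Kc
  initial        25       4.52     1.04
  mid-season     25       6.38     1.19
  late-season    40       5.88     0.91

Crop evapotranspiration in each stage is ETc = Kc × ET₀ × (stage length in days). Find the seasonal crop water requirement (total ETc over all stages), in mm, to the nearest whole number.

521 mm

initial: 1.04 × 4.52 × 25 = 117.52 mm
mid-season: 1.19 × 6.38 × 25 = 189.81 mm
late-season: 0.91 × 5.88 × 40 = 214.03 mm
Seasonal total = 521.36 mm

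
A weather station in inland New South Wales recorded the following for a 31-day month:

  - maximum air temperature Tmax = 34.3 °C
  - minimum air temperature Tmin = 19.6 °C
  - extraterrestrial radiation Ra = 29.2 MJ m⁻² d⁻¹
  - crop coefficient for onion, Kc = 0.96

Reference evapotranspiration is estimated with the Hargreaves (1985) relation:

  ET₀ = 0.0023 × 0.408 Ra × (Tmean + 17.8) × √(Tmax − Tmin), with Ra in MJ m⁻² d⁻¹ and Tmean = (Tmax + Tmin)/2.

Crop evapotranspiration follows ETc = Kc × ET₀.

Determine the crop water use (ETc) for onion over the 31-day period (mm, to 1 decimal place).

139.9 mm

Tmean = (34.3 + 19.6)/2 = 26.95 °C
0.408 Ra = 0.408 × 29.2 = 11.9136 mm/d equivalent
ET₀ = 0.0023 × 11.9136 × (26.95 + 17.8) × √14.7 = 0.0023 × 11.9136 × 44.75 × 3.8341 = 4.7014 mm/d
ETc = Kc × ET₀ = 0.96 × 4.7014 = 4.5133 mm/d
Over 31 days: 4.5133 × 31 = 139.912 mm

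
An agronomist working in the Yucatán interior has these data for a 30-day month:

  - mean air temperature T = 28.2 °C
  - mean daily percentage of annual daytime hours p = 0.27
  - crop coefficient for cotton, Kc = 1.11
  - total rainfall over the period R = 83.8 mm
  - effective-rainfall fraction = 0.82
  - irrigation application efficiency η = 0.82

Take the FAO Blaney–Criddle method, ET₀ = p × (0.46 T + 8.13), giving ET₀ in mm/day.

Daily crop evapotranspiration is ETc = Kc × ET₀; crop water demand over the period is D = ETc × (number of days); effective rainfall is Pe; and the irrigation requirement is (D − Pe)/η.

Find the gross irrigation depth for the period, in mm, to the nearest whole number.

ET₀ = 0.27 × (0.46 × 28.2 + 8.13) = 0.27 × 21.102 = 5.6975 mm/d
ETc = Kc × ET₀ = 1.11 × 5.6975 = 6.3242 mm/d
Crop demand D = ETc × 30 d = 6.3242 × 30 = 189.726 mm
Pe = 0.82 × 83.8 = 68.716 mm
D − Pe = 189.726 − 68.716 = 121.010 mm
Gross irrigation = 121.010 / 0.82 = 147.573 mm

148 mm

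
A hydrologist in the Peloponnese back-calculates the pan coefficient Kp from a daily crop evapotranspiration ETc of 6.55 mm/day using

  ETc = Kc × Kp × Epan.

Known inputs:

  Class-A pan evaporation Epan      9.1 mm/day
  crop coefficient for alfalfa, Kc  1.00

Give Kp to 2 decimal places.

ETc = Kc × Kp × Epan  ⇒  Kp = ETc / (Kc × Epan)
Kp = 6.55 / (1.00 × 9.1) = 6.55 / 9.100 = 0.7198

0.72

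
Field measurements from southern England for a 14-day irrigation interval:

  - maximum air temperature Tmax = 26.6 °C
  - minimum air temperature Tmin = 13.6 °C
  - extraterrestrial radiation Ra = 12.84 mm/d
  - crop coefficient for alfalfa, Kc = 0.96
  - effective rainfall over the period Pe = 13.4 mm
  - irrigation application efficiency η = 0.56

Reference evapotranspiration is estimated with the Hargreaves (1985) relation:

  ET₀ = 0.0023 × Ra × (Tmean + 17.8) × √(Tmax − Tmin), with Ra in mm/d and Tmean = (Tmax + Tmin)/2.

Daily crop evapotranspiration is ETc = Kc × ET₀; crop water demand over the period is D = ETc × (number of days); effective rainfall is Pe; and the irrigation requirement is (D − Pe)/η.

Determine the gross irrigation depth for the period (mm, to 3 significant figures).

Tmean = (26.6 + 13.6)/2 = 20.10 °C
ET₀ = 0.0023 × 12.84 × (20.10 + 17.8) × √13.0 = 0.0023 × 12.84 × 37.90 × 3.6056 = 4.0356 mm/d
ETc = Kc × ET₀ = 0.96 × 4.0356 = 3.8742 mm/d
Crop demand D = ETc × 14 d = 3.8742 × 14 = 54.239 mm
D − Pe = 54.239 − 13.4 = 40.839 mm
Gross irrigation = 40.839 / 0.56 = 72.927 mm

72.9 mm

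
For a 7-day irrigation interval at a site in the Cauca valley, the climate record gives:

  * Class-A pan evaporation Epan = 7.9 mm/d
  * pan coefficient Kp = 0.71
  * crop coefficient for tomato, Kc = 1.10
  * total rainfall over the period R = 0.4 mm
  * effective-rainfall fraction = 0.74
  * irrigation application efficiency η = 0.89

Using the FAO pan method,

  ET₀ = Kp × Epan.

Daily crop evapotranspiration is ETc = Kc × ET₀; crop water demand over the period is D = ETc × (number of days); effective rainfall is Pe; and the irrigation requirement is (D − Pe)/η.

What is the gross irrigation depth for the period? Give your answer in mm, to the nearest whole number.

ET₀ = 0.71 × 7.9 = 5.6090 mm/d
ETc = Kc × ET₀ = 1.10 × 5.6090 = 6.1699 mm/d
Crop demand D = ETc × 7 d = 6.1699 × 7 = 43.189 mm
Pe = 0.74 × 0.4 = 0.296 mm
D − Pe = 43.189 − 0.296 = 42.893 mm
Gross irrigation = 42.893 / 0.89 = 48.194 mm

48 mm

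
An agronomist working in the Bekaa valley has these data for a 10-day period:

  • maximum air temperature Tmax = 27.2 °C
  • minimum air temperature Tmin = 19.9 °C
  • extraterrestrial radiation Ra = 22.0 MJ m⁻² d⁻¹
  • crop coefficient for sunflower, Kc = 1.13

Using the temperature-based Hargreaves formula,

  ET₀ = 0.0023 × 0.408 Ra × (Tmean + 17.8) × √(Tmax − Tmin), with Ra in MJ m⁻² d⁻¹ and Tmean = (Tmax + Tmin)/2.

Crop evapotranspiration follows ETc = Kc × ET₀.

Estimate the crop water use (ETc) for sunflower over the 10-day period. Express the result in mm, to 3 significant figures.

Tmean = (27.2 + 19.9)/2 = 23.55 °C
0.408 Ra = 0.408 × 22.0 = 8.9760 mm/d equivalent
ET₀ = 0.0023 × 8.9760 × (23.55 + 17.8) × √7.3 = 0.0023 × 8.9760 × 41.35 × 2.7019 = 2.3065 mm/d
ETc = Kc × ET₀ = 1.13 × 2.3065 = 2.6063 mm/d
Over 10 days: 2.6063 × 10 = 26.063 mm

26.1 mm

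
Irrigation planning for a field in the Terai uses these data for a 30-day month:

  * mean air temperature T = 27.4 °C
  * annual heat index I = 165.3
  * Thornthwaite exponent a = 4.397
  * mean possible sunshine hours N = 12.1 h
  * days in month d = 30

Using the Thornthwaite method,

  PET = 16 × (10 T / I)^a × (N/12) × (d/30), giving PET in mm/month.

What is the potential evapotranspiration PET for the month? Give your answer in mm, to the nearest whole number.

10T/I = 10 × 27.4 / 165.3 = 1.6576
(10T/I)^a = 1.6576^4.397 = 9.2268
Uncorrected PET = 16 × 9.2268 = 147.629 mm
Correction = (N/12)(d/30) = (12.1/12)(30/30) = 1.0083
PET = 147.629 × 1.0083 = 148.854 mm/month

149 mm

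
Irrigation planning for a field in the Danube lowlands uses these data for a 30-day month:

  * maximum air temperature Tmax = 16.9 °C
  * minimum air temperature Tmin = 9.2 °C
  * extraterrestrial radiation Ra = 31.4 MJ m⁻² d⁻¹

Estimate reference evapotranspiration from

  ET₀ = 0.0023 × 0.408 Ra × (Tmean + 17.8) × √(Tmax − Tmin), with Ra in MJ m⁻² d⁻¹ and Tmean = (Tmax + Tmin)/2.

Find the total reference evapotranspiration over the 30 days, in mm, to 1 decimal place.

75.7 mm

Tmean = (16.9 + 9.2)/2 = 13.05 °C
0.408 Ra = 0.408 × 31.4 = 12.8112 mm/d equivalent
ET₀ = 0.0023 × 12.8112 × (13.05 + 17.8) × √7.7 = 0.0023 × 12.8112 × 30.85 × 2.7749 = 2.5224 mm/d
Over 30 days: 2.5224 × 30 = 75.672 mm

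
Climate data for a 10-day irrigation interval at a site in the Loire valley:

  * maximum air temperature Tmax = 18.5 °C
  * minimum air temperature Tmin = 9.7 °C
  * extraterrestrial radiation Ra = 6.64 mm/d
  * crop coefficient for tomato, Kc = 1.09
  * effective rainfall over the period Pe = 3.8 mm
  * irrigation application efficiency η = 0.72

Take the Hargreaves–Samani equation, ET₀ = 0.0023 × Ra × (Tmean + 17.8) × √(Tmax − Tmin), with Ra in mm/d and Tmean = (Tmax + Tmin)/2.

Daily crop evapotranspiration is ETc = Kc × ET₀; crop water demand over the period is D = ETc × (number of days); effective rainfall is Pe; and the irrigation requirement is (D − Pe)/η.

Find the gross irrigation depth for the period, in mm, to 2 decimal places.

16.60 mm

Tmean = (18.5 + 9.7)/2 = 14.10 °C
ET₀ = 0.0023 × 6.64 × (14.10 + 17.8) × √8.8 = 0.0023 × 6.64 × 31.90 × 2.9665 = 1.4452 mm/d
ETc = Kc × ET₀ = 1.09 × 1.4452 = 1.5753 mm/d
Crop demand D = ETc × 10 d = 1.5753 × 10 = 15.753 mm
D − Pe = 15.753 − 3.8 = 11.953 mm
Gross irrigation = 11.953 / 0.72 = 16.601 mm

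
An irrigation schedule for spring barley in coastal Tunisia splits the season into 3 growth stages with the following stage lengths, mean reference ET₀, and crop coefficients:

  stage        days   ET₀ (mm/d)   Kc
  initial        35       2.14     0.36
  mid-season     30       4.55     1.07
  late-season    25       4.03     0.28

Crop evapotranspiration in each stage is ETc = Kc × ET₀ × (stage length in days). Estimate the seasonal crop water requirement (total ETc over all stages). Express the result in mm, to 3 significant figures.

201 mm

initial: 0.36 × 2.14 × 35 = 26.96 mm
mid-season: 1.07 × 4.55 × 30 = 146.06 mm
late-season: 0.28 × 4.03 × 25 = 28.21 mm
Seasonal total = 201.23 mm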